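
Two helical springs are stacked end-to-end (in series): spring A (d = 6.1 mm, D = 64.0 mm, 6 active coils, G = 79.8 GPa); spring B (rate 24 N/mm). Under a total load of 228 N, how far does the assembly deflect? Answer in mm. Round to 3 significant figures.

35.5 mm

k_A = Gd⁴/(8D³N_a) = (79.8×10³)(6.1⁴)/(8·64.0³·6) = 8.7809 N/mm
Series: 1/k_eq = 1/8.7809 + 1/24 = 0.15555; k_eq = 6.4288 N/mm
δ = F/k_eq = 228/6.4288 = 35.465 mm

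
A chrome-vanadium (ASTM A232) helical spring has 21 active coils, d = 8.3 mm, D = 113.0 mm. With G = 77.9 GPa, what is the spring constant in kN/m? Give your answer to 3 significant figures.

k = Gd⁴/(8D³N_a) = (77.9×10³ × 8.3⁴) / (8 × 113.0³ × 21)
  = 3.697e+08 / 2.42407e+08 = 1.5251 N/mm

1.53 kN/m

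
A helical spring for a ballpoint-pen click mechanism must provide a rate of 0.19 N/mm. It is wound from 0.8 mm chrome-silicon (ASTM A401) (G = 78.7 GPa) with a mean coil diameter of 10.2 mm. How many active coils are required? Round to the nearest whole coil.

20

N_a = Gd⁴/(8D³k) = (78.7×10³ × 0.8⁴)/(8 × 10.2³ × 0.19)
    = 32235.5 / 1613.04 = 19.98 → 20 coils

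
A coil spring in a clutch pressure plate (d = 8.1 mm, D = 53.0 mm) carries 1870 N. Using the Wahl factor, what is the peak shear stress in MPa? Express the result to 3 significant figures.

584 MPa

Spring index C = D/d = 53.0/8.1 = 6.5432
K_W = (4C−1)/(4C−4) + 0.615/C = 25.173/22.173 + 0.0940 = 1.2293
τ₀ = 8FD/(πd³) = 8·1870·53.0/(π·8.1³) = 792880/1669.6 = 474.9 MPa
τ_max = K·τ₀ = 1.2293 × 474.9 = 583.79 MPa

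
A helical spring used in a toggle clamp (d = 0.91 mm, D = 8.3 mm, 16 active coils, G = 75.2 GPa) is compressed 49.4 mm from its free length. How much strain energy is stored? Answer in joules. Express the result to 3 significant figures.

k = Gd⁴/(8D³N_a) = (75.2×10³)(0.91⁴)/(8·8.3³·16) = 0.70459 N/mm
U = ½kδ² = 0.5 × 0.70459 × 49.4² = 859.73 N·mm = 0.85973 J

0.860 J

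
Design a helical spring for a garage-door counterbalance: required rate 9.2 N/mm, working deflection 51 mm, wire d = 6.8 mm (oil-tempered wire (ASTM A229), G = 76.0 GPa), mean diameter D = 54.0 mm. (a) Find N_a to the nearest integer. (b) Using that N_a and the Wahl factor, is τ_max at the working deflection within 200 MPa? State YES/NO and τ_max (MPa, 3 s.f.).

(a) 14 coils; (b) NO, τ_max = 244 MPa

N_a = Gd⁴/(8D³k) = (76.0×10³)(6.8⁴)/(8·54.0³·9.2) = 14.02 → N_a = 14
Actual rate k = Gd⁴/(8D³·14) = 9.214 N/mm
Working load F = kδ = 9.214·51 = 469.92 N
C = 54.0/6.8 = 7.9412; K_W = (4C−1)/(4C−4)+0.615/C = 1.1855
τ_max = K_W·8FD/(πd³) = 1.1855·205.51 = 243.63 MPa
τ_max > 200 MPa → exceeds allowable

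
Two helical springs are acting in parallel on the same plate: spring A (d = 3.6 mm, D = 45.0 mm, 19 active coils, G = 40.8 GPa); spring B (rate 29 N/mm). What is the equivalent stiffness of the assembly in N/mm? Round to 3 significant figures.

29.5 N/mm

k_A = Gd⁴/(8D³N_a) = (40.8×10³)(3.6⁴)/(8·45.0³·19) = 0.49475 N/mm
Parallel: k_eq = 0.49475 + 29 = 29.495 N/mm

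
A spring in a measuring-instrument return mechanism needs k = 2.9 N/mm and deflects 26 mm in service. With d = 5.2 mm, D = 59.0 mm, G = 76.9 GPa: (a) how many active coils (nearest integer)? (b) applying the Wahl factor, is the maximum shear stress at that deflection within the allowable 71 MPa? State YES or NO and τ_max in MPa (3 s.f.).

N_a = Gd⁴/(8D³k) = (76.9×10³)(5.2⁴)/(8·59.0³·2.9) = 11.8 → N_a = 12
Actual rate k = Gd⁴/(8D³·12) = 2.8518 N/mm
Working load F = kδ = 2.8518·26 = 74.146 N
C = 59.0/5.2 = 11.3462; K_W = (4C−1)/(4C−4)+0.615/C = 1.1267
τ_max = K_W·8FD/(πd³) = 1.1267·79.226 = 89.263 MPa
τ_max > 71 MPa → exceeds allowable

(a) 12 coils; (b) NO, τ_max = 89.3 MPa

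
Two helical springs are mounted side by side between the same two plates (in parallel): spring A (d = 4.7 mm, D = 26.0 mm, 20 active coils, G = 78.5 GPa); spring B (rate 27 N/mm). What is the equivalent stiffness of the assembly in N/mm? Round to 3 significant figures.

k_A = Gd⁴/(8D³N_a) = (78.5×10³)(4.7⁴)/(8·26.0³·20) = 13.621 N/mm
Parallel: k_eq = 13.621 + 27 = 40.621 N/mm

40.6 N/mm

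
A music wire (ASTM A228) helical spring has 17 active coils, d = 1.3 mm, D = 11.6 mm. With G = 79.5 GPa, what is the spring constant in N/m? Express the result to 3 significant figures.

k = Gd⁴/(8D³N_a) = (79.5×10³ × 1.3⁴) / (8 × 11.6³ × 17)
  = 227060 / 212282 = 1.0696 N/mm = 1069.6 N/m

1070 N/m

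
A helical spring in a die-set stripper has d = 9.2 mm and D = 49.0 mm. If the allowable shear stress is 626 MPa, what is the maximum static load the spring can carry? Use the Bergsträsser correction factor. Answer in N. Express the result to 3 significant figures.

C = D/d = 49.0/9.2 = 5.3261
K_B = (4C+2)/(4C−3) = 23.304/18.304 = 1.2732
τ_max = K·8FD/(πd³) → F_max = τ_allow·πd³/(8DK)
F_max = 626·π·9.2³/(8·49.0·1.2732) = 1.5314e+06/499.08 = 3068.4 N

3070 N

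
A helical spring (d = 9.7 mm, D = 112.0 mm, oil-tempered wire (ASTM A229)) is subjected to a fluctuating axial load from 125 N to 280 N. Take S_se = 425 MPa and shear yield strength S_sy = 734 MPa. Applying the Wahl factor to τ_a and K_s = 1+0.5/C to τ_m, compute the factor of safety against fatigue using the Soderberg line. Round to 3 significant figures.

C = D/d = 112.0/9.7 = 11.5464; K_W = (4C−1)/(4C−4)+0.615/C = 1.1244; K_s = 1+0.5/C = 1.0433
F_a = (F_max−F_min)/2 = 77.5 N; F_m = (F_max+F_min)/2 = 202.5 N
τ_a = K_W·8F_aD/(πd³) = 1.1244 × 24.218 = 27.231 MPa
τ_m = K_s·8F_mD/(πd³) = 1.0433 × 63.28 = 66.02 MPa
Soderberg: 1/n_f = τ_a/S_se + τ_m/S_sy = 27.231/425 + 66.02/734 = 0.06407 + 0.08995 = 0.15402
n_f = 1/0.15402 = 6.493

6.49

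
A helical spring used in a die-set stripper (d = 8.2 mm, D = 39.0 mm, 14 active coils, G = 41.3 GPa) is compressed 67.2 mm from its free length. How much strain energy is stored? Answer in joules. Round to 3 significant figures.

63.5 J

k = Gd⁴/(8D³N_a) = (41.3×10³)(8.2⁴)/(8·39.0³·14) = 28.106 N/mm
U = ½kδ² = 0.5 × 28.106 × 67.2² = 63460 N·mm = 63.46 J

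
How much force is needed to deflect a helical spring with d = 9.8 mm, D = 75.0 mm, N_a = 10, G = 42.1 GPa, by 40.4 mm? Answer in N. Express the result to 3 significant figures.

465 N

k = Gd⁴/(8D³N_a) = (42.1×10³)(9.8⁴)/(8·75.0³·10) = 11.506 N/mm
F = k·δ = 11.506 × 40.4 = 464.83 N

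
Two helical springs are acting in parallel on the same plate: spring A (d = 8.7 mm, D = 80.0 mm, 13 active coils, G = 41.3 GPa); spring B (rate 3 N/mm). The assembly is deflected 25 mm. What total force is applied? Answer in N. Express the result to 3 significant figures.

186 N

k_A = Gd⁴/(8D³N_a) = (41.3×10³)(8.7⁴)/(8·80.0³·13) = 4.4435 N/mm
Parallel: k_eq = 4.4435 + 3 = 7.4435 N/mm
F = k_eq·δ = 7.4435·25 = 186.09 N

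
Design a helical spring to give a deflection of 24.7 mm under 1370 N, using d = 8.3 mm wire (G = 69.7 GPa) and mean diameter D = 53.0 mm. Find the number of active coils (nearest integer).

5

Required rate k = F/δ = 1370/24.7 = 55.466 N/mm
N_a = Gd⁴/(8D³k) = (69.7×10³ × 8.3⁴)/(8 × 53.0³ × 55.466)
    = 3.30784e+08 / 6.60604e+07 = 5.007 → 5 coils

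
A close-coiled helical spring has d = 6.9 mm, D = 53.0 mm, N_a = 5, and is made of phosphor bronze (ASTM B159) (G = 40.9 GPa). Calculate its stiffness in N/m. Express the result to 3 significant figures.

k = Gd⁴/(8D³N_a) = (40.9×10³ × 6.9⁴) / (8 × 53.0³ × 5)
  = 9.27085e+07 / 5.95508e+06 = 15.568 N/mm = 15568 N/m

15600 N/m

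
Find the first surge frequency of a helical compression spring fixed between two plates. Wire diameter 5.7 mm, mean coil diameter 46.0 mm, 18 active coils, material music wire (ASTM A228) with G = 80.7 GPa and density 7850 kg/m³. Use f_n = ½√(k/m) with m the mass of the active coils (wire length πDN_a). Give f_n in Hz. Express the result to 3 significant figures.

54.0 Hz

k = Gd⁴/(8D³N_a) = (80.7×10³)(5.7⁴)/(8·46.0³·18) = 6.0777 N/mm = 6077.7 N/m
Wire length L = πDN_a = π·46.0·18 = 2601.2 mm
m = ρ·(πd²/4)·L = 7850 × 25.518×10⁻⁶ m² × 2.6012 m = 0.52106 kg
f_n = ½√(k/m) = 0.5·√(6077.7/0.52106) = 0.5·√(11664) = 54 Hz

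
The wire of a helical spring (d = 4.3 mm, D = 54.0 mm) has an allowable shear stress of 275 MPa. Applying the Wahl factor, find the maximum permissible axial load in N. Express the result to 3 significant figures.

C = D/d = 54.0/4.3 = 12.5581
K_W = (4C−1)/(4C−4) + 0.615/C = 49.233/46.233 + 0.0490 = 1.1139
τ_max = K·8FD/(πd³) → F_max = τ_allow·πd³/(8DK)
F_max = 275·π·4.3³/(8·54.0·1.1139) = 68689/481.19 = 142.75 N

143 N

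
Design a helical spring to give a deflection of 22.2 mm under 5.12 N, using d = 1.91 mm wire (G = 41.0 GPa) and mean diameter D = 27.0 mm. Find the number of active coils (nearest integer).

Required rate k = F/δ = 5.12/22.2 = 0.23063 N/mm
N_a = Gd⁴/(8D³k) = (41.0×10³ × 1.91⁴)/(8 × 27.0³ × 0.23063)
    = 545654 / 36316 = 15.03 → 15 coils

15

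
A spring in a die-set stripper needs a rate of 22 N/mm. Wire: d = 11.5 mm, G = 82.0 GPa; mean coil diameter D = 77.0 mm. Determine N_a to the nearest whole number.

N_a = Gd⁴/(8D³k) = (82.0×10³ × 11.5⁴)/(8 × 77.0³ × 22)
    = 1.43419e+09 / 8.03498e+07 = 17.85 → 18 coils

18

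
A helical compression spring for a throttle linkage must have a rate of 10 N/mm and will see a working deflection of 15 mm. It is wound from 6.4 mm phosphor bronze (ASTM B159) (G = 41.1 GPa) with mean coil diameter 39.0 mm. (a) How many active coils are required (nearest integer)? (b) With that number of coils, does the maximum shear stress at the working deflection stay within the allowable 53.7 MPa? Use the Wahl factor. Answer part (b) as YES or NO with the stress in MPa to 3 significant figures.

N_a = Gd⁴/(8D³k) = (41.1×10³)(6.4⁴)/(8·39.0³·10) = 14.53 → N_a = 15
Actual rate k = Gd⁴/(8D³·15) = 9.6869 N/mm
Working load F = kδ = 9.6869·15 = 145.3 N
C = 39.0/6.4 = 6.0938; K_W = (4C−1)/(4C−4)+0.615/C = 1.2482
τ_max = K_W·8FD/(πd³) = 1.2482·55.048 = 68.709 MPa
τ_max > 53.7 MPa → exceeds allowable

(a) 15 coils; (b) NO, τ_max = 68.7 MPa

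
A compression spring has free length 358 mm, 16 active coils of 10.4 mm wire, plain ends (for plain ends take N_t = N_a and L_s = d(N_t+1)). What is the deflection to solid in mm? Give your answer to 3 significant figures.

181 mm

N_t = 16; L_s = 10.4·17 = 176.8 mm
δ_solid = L₀ − L_s = 358 − 176.8 = 181.2 mm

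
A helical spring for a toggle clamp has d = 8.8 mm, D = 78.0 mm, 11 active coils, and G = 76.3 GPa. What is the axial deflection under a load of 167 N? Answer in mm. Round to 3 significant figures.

k = Gd⁴/(8D³N_a) = (76.3×10³)(8.8⁴)/(8·78.0³·11) = 10.957 N/mm
δ = F/k = 167 / 10.957 = 15.242 mm

15.2 mm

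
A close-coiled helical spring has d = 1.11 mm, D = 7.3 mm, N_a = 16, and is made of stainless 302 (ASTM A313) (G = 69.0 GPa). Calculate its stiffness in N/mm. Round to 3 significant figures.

2.10 N/mm

k = Gd⁴/(8D³N_a) = (69.0×10³ × 1.11⁴) / (8 × 7.3³ × 16)
  = 104747 / 49794.2 = 2.1036 N/mm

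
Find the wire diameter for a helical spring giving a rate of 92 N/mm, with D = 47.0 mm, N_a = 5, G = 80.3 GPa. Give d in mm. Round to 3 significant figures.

d = (8D³N_a·k / G)^(1/4) = (8·47.0³·5·92 / (80.3×10³))^0.25
  = (4758)^0.25 = 8.3053 mm

8.31 mm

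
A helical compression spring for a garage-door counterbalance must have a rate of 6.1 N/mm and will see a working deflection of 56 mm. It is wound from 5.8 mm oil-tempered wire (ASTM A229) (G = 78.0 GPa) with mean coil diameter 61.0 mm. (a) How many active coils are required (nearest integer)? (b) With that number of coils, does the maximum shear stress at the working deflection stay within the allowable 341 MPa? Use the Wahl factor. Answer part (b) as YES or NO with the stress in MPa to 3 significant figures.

(a) 8 coils; (b) YES, τ_max = 308 MPa

N_a = Gd⁴/(8D³k) = (78.0×10³)(5.8⁴)/(8·61.0³·6.1) = 7.969 → N_a = 8
Actual rate k = Gd⁴/(8D³·8) = 6.0763 N/mm
Working load F = kδ = 6.0763·56 = 340.27 N
C = 61.0/5.8 = 10.5172; K_W = (4C−1)/(4C−4)+0.615/C = 1.1373
τ_max = K_W·8FD/(πd³) = 1.1373·270.9 = 308.09 MPa
τ_max ≤ 341 MPa → acceptable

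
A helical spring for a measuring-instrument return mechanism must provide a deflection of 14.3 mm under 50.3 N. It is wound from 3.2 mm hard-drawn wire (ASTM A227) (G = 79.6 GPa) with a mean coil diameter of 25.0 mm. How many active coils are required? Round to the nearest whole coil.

19

Required rate k = F/δ = 50.3/14.3 = 3.5175 N/mm
N_a = Gd⁴/(8D³k) = (79.6×10³ × 3.2⁴)/(8 × 25.0³ × 3.5175)
    = 8.34666e+06 / 439685 = 18.98 → 19 coils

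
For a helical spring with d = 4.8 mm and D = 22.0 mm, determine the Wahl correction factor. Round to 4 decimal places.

C = D/d = 22.0/4.8 = 4.5833
K_W = (4C−1)/(4C−4) + 0.615/C = 17.333/14.333 + 0.1342 = 1.3435

1.3435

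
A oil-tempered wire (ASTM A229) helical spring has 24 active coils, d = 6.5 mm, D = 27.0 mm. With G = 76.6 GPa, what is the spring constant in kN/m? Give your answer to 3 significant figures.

36.2 kN/m

k = Gd⁴/(8D³N_a) = (76.6×10³ × 6.5⁴) / (8 × 27.0³ × 24)
  = 1.36736e+08 / 3.77914e+06 = 36.182 N/mm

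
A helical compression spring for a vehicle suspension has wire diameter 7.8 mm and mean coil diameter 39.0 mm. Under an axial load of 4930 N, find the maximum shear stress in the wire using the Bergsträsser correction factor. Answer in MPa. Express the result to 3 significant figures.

Spring index C = D/d = 39.0/7.8 = 5.0000
K_B = (4C+2)/(4C−3) = 22.000/17.000 = 1.2941
τ₀ = 8FD/(πd³) = 8·4930·39.0/(π·7.8³) = 1.53816e+06/1490.8 = 1031.7 MPa
τ_max = K·τ₀ = 1.2941 × 1031.7 = 1335.2 MPa

1340 MPa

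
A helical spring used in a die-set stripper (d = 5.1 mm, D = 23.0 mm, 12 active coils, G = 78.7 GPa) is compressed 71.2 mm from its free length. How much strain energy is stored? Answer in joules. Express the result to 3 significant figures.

k = Gd⁴/(8D³N_a) = (78.7×10³)(5.1⁴)/(8·23.0³·12) = 45.583 N/mm
U = ½kδ² = 0.5 × 45.583 × 71.2² = 1.1554e+05 N·mm = 115.54 J

116 J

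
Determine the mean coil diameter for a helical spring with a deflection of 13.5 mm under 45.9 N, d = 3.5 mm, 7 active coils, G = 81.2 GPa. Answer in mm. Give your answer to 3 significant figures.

Required rate k = F/δ = 45.9/13.5 = 3.4 N/mm
D = (Gd⁴/(8N_a·k))^(1/3) = (81.2×10³·3.5⁴/(8·7·3.4))^(1/3)
  = (63997.2)^(1/3) = 39.9994 mm

40.0 mm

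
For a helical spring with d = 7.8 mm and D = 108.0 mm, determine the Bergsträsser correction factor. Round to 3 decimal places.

C = D/d = 108.0/7.8 = 13.8462
K_B = (4C+2)/(4C−3) = 57.385/52.385 = 1.0954

1.095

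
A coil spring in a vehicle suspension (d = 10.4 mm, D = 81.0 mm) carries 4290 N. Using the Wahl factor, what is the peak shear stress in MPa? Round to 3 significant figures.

936 MPa

Spring index C = D/d = 81.0/10.4 = 7.7885
K_W = (4C−1)/(4C−4) + 0.615/C = 30.154/27.154 + 0.0790 = 1.1894
τ₀ = 8FD/(πd³) = 8·4290·81.0/(π·10.4³) = 2.77992e+06/3533.9 = 786.65 MPa
τ_max = K·τ₀ = 1.1894 × 786.65 = 935.68 MPa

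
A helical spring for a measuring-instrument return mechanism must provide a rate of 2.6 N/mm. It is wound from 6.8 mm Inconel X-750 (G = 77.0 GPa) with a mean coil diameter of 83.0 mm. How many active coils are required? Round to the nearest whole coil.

N_a = Gd⁴/(8D³k) = (77.0×10³ × 6.8⁴)/(8 × 83.0³ × 2.6)
    = 1.64637e+08 / 1.18932e+07 = 13.84 → 14 coils

14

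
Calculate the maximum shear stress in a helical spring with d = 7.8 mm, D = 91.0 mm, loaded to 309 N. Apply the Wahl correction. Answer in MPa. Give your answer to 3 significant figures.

169 MPa

Spring index C = D/d = 91.0/7.8 = 11.6667
K_W = (4C−1)/(4C−4) + 0.615/C = 45.667/42.667 + 0.0527 = 1.1230
τ₀ = 8FD/(πd³) = 8·309·91.0/(π·7.8³) = 224952/1490.8 = 150.89 MPa
τ_max = K·τ₀ = 1.1230 × 150.89 = 169.45 MPa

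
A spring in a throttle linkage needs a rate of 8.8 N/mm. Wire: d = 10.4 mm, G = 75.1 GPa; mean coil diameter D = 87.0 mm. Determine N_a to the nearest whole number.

N_a = Gd⁴/(8D³k) = (75.1×10³ × 10.4⁴)/(8 × 87.0³ × 8.8)
    = 8.78564e+08 / 4.63586e+07 = 18.95 → 19 coils

19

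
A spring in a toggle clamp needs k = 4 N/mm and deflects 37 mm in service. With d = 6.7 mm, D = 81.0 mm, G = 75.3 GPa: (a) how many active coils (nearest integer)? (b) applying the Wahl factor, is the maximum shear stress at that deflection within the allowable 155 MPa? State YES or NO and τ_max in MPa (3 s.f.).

(a) 9 coils; (b) YES, τ_max = 113 MPa

N_a = Gd⁴/(8D³k) = (75.3×10³)(6.7⁴)/(8·81.0³·4) = 8.923 → N_a = 9
Actual rate k = Gd⁴/(8D³·9) = 3.9656 N/mm
Working load F = kδ = 3.9656·37 = 146.73 N
C = 81.0/6.7 = 12.0896; K_W = (4C−1)/(4C−4)+0.615/C = 1.1185
τ_max = K_W·8FD/(πd³) = 1.1185·100.63 = 112.55 MPa
τ_max ≤ 155 MPa → acceptable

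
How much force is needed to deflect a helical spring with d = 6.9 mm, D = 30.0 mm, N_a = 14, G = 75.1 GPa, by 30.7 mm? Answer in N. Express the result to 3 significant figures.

k = Gd⁴/(8D³N_a) = (75.1×10³)(6.9⁴)/(8·30.0³·14) = 56.293 N/mm
F = k·δ = 56.293 × 30.7 = 1728.2 N

1730 N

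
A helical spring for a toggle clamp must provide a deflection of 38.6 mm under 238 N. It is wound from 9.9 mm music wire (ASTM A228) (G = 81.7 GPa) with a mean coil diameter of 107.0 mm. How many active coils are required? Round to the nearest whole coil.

Required rate k = F/δ = 238/38.6 = 6.1658 N/mm
N_a = Gd⁴/(8D³k) = (81.7×10³ × 9.9⁴)/(8 × 107.0³ × 6.1658)
    = 7.84807e+08 / 6.0427e+07 = 12.99 → 13 coils

13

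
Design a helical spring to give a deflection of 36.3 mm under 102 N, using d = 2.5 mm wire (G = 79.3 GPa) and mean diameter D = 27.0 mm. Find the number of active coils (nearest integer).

7

Required rate k = F/δ = 102/36.3 = 2.8099 N/mm
N_a = Gd⁴/(8D³k) = (79.3×10³ × 2.5⁴)/(8 × 27.0³ × 2.8099)
    = 3.09766e+06 / 442461 = 7.001 → 7 coils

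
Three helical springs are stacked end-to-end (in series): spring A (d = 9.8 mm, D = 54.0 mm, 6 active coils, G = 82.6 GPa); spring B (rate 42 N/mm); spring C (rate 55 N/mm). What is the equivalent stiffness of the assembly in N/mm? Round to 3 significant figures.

k_A = Gd⁴/(8D³N_a) = (82.6×10³)(9.8⁴)/(8·54.0³·6) = 100.8 N/mm
Series: 1/k_eq = 1/100.8 + 1/42 + 1/55 = 0.051912; k_eq = 19.263 N/mm

19.3 N/mm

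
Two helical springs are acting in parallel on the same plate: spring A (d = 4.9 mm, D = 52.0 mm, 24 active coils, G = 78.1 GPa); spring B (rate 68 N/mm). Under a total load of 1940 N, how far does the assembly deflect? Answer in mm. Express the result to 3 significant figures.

k_A = Gd⁴/(8D³N_a) = (78.1×10³)(4.9⁴)/(8·52.0³·24) = 1.6677 N/mm
Parallel: k_eq = 1.6677 + 68 = 69.668 N/mm
δ = F/k_eq = 1940/69.668 = 27.846 mm

27.8 mm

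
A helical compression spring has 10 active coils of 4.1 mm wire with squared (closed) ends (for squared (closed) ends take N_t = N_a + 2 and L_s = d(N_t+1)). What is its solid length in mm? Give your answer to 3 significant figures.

53.3 mm

squared (closed) ends: N_t = N_a + 2 = 10 + 2 = 12
L_s = d·(N_t+1) = 4.1 × 13 = 53.3 mm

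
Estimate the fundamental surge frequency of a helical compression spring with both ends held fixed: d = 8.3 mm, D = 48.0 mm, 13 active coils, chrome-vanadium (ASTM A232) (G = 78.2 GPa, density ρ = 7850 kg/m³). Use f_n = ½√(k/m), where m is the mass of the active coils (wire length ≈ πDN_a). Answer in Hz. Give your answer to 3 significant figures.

98.4 Hz

k = Gd⁴/(8D³N_a) = (78.2×10³)(8.3⁴)/(8·48.0³·13) = 32.267 N/mm = 32267 N/m
Wire length L = πDN_a = π·48.0·13 = 1960.4 mm
m = ρ·(πd²/4)·L = 7850 × 54.106×10⁻⁶ m² × 1.9604 m = 0.83263 kg
f_n = ½√(k/m) = 0.5·√(32267/0.83263) = 0.5·√(38754) = 98.43 Hz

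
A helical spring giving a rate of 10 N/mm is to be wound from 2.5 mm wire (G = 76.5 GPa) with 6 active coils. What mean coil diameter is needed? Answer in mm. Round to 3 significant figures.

D = (Gd⁴/(8N_a·k))^(1/3) = (76.5×10³·2.5⁴/(8·6·10))^(1/3)
  = (6225.59)^(1/3) = 18.3961 mm

18.4 mm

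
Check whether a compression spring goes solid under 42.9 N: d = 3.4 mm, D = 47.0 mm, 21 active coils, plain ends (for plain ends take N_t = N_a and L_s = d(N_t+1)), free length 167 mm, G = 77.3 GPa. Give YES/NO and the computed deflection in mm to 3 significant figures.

NO, δ = 72.4 mm

k = Gd⁴/(8D³N_a) = (77.3×10³)(3.4⁴)/(8·47.0³·21) = 0.59223 N/mm
N_t = 21; L_s = 3.4·22 = 74.8 mm; δ_solid = L₀ − L_s = 167 − 74.8 = 92.2 mm
δ = F/k = 42.9/0.59223 = 72.438 mm
δ < δ_solid → spring does not go solid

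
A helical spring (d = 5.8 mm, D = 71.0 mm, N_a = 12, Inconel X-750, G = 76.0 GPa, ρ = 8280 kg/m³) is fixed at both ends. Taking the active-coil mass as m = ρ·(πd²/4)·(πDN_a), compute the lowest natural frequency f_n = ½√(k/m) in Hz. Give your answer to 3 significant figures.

k = Gd⁴/(8D³N_a) = (76.0×10³)(5.8⁴)/(8·71.0³·12) = 2.5031 N/mm = 2503.1 N/m
Wire length L = πDN_a = π·71.0·12 = 2676.6 mm
m = ρ·(πd²/4)·L = 8280 × 26.421×10⁻⁶ m² × 2.6766 m = 0.58555 kg
f_n = ½√(k/m) = 0.5·√(2503.1/0.58555) = 0.5·√(4274.8) = 32.691 Hz

32.7 Hz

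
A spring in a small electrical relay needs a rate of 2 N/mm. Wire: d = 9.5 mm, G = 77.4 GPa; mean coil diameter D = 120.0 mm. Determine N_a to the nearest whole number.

N_a = Gd⁴/(8D³k) = (77.4×10³ × 9.5⁴)/(8 × 120.0³ × 2)
    = 6.30428e+08 / 2.7648e+07 = 22.8 → 23 coils

23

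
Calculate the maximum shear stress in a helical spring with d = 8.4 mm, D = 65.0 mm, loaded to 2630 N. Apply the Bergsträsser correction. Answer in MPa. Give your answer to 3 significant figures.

866 MPa

Spring index C = D/d = 65.0/8.4 = 7.7381
K_B = (4C+2)/(4C−3) = 32.952/27.952 = 1.1789
τ₀ = 8FD/(πd³) = 8·2630·65.0/(π·8.4³) = 1.3676e+06/1862 = 734.47 MPa
τ_max = K·τ₀ = 1.1789 × 734.47 = 865.84 MPa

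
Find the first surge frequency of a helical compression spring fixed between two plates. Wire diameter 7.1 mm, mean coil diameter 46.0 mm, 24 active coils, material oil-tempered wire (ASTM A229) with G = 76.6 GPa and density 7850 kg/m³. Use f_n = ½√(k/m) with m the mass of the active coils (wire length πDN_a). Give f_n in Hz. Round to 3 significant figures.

k = Gd⁴/(8D³N_a) = (76.6×10³)(7.1⁴)/(8·46.0³·24) = 10.416 N/mm = 10416 N/m
Wire length L = πDN_a = π·46.0·24 = 3468.3 mm
m = ρ·(πd²/4)·L = 7850 × 39.592×10⁻⁶ m² × 3.4683 m = 1.0779 kg
f_n = ½√(k/m) = 0.5·√(10416/1.0779) = 0.5·√(9662.6) = 49.149 Hz

49.1 Hz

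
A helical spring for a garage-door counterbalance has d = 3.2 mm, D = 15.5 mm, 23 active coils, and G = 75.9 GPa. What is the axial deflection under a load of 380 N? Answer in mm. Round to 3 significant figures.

k = Gd⁴/(8D³N_a) = (75.9×10³)(3.2⁴)/(8·15.5³·23) = 11.615 N/mm
δ = F/k = 380 / 11.615 = 32.716 mm

32.7 mm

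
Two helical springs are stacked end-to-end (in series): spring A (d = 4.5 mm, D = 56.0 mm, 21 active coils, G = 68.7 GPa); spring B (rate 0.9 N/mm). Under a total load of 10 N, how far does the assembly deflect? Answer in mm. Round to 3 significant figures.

k_A = Gd⁴/(8D³N_a) = (68.7×10³)(4.5⁴)/(8·56.0³·21) = 0.95485 N/mm
Series: 1/k_eq = 1/0.95485 + 1/0.9 = 2.1584; k_eq = 0.46331 N/mm
δ = F/k_eq = 10/0.46331 = 21.584 mm

21.6 mm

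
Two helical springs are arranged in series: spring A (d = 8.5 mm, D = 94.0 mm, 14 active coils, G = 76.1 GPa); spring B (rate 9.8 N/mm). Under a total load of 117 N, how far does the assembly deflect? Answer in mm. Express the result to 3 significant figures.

k_A = Gd⁴/(8D³N_a) = (76.1×10³)(8.5⁴)/(8·94.0³·14) = 4.2703 N/mm
Series: 1/k_eq = 1/4.2703 + 1/9.8 = 0.33622; k_eq = 2.9743 N/mm
δ = F/k_eq = 117/2.9743 = 39.337 mm

39.3 mm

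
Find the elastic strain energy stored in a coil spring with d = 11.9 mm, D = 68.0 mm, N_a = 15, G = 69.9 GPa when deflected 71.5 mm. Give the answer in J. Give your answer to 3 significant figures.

95.0 J

k = Gd⁴/(8D³N_a) = (69.9×10³)(11.9⁴)/(8·68.0³·15) = 37.15 N/mm
U = ½kδ² = 0.5 × 37.15 × 71.5² = 94960 N·mm = 94.96 J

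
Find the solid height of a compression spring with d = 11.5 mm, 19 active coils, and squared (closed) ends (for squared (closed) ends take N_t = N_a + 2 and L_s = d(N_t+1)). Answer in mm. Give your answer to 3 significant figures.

squared (closed) ends: N_t = N_a + 2 = 19 + 2 = 21
L_s = d·(N_t+1) = 11.5 × 22 = 253 mm

253 mm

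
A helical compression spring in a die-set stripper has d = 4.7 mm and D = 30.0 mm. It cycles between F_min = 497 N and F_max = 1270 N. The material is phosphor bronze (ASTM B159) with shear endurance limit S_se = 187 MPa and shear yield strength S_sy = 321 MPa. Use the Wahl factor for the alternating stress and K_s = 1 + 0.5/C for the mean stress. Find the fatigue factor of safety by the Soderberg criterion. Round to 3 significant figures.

C = D/d = 30.0/4.7 = 6.3830; K_W = (4C−1)/(4C−4)+0.615/C = 1.2357; K_s = 1+0.5/C = 1.0783
F_a = (F_max−F_min)/2 = 386.5 N; F_m = (F_max+F_min)/2 = 883.5 N
τ_a = K_W·8F_aD/(πd³) = 1.2357 × 284.39 = 351.42 MPa
τ_m = K_s·8F_mD/(πd³) = 1.0783 × 650.09 = 701.02 MPa
Soderberg: 1/n_f = τ_a/S_se + τ_m/S_sy = 351.42/187 + 701.02/321 = 1.87923 + 2.18385 = 4.0631
n_f = 1/4.0631 = 0.2461

0.246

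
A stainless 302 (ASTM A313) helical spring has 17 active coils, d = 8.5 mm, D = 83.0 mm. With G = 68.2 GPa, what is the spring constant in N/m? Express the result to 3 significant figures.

4580 N/m

k = Gd⁴/(8D³N_a) = (68.2×10³ × 8.5⁴) / (8 × 83.0³ × 17)
  = 3.56008e+08 / 7.7763e+07 = 4.5781 N/mm = 4578.1 N/m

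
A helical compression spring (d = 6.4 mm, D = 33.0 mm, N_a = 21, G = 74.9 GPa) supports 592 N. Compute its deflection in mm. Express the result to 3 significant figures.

28.4 mm

k = Gd⁴/(8D³N_a) = (74.9×10³)(6.4⁴)/(8·33.0³·21) = 20.814 N/mm
δ = F/k = 592 / 20.814 = 28.443 mm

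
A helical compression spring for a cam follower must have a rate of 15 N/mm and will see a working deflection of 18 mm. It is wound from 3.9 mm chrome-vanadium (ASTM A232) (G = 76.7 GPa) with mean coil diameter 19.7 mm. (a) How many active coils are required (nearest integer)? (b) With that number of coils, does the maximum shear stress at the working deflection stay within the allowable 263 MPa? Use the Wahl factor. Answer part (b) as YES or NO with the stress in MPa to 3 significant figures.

(a) 19 coils; (b) NO, τ_max = 304 MPa

N_a = Gd⁴/(8D³k) = (76.7×10³)(3.9⁴)/(8·19.7³·15) = 19.34 → N_a = 19
Actual rate k = Gd⁴/(8D³·19) = 15.269 N/mm
Working load F = kδ = 15.269·18 = 274.84 N
C = 19.7/3.9 = 5.0513; K_W = (4C−1)/(4C−4)+0.615/C = 1.3069
τ_max = K_W·8FD/(πd³) = 1.3069·232.43 = 303.76 MPa
τ_max > 263 MPa → exceeds allowable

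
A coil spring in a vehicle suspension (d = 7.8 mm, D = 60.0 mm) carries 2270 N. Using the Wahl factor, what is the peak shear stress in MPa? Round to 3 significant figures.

Spring index C = D/d = 60.0/7.8 = 7.6923
K_W = (4C−1)/(4C−4) + 0.615/C = 29.769/26.769 + 0.0799 = 1.1920
τ₀ = 8FD/(πd³) = 8·2270·60.0/(π·7.8³) = 1.0896e+06/1490.8 = 730.86 MPa
τ_max = K·τ₀ = 1.1920 × 730.86 = 871.2 MPa

871 MPa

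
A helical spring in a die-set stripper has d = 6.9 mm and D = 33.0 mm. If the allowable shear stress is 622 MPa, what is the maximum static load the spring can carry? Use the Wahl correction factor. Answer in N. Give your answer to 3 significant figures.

1830 N

C = D/d = 33.0/6.9 = 4.7826
K_W = (4C−1)/(4C−4) + 0.615/C = 18.130/15.130 + 0.1286 = 1.3269
τ_max = K·8FD/(πd³) → F_max = τ_allow·πd³/(8DK)
F_max = 622·π·6.9³/(8·33.0·1.3269) = 6.4193e+05/350.29 = 1832.6 N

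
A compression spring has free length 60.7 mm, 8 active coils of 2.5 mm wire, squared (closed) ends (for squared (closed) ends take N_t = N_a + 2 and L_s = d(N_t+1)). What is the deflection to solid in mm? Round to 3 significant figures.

33.2 mm

N_t = 10; L_s = 2.5·11 = 27.5 mm
δ_solid = L₀ − L_s = 60.7 − 27.5 = 33.2 mm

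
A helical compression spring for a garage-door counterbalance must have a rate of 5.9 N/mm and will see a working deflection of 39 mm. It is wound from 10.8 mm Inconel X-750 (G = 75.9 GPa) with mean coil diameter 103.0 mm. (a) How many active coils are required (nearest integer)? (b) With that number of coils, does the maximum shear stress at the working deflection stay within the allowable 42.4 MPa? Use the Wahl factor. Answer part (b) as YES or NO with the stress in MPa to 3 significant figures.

N_a = Gd⁴/(8D³k) = (75.9×10³)(10.8⁴)/(8·103.0³·5.9) = 20.02 → N_a = 20
Actual rate k = Gd⁴/(8D³·20) = 5.9062 N/mm
Working load F = kδ = 5.9062·39 = 230.34 N
C = 103.0/10.8 = 9.5370; K_W = (4C−1)/(4C−4)+0.615/C = 1.1523
τ_max = K_W·8FD/(πd³) = 1.1523·47.96 = 55.266 MPa
τ_max > 42.4 MPa → exceeds allowable

(a) 20 coils; (b) NO, τ_max = 55.3 MPa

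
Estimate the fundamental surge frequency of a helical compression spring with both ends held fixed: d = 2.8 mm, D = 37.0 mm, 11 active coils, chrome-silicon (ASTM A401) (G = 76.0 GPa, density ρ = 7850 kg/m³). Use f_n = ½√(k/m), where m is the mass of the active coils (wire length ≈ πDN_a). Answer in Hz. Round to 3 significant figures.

k = Gd⁴/(8D³N_a) = (76.0×10³)(2.8⁴)/(8·37.0³·11) = 1.048 N/mm = 1048 N/m
Wire length L = πDN_a = π·37.0·11 = 1278.6 mm
m = ρ·(πd²/4)·L = 7850 × 6.1575×10⁻⁶ m² × 1.2786 m = 0.061804 kg
f_n = ½√(k/m) = 0.5·√(1048/0.061804) = 0.5·√(16957) = 65.109 Hz

65.1 Hz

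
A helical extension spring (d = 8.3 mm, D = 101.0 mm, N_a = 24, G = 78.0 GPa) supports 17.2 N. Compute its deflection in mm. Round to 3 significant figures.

9.19 mm

k = Gd⁴/(8D³N_a) = (78.0×10³)(8.3⁴)/(8·101.0³·24) = 1.8713 N/mm
δ = F/k = 17.2 / 1.8713 = 9.1915 mm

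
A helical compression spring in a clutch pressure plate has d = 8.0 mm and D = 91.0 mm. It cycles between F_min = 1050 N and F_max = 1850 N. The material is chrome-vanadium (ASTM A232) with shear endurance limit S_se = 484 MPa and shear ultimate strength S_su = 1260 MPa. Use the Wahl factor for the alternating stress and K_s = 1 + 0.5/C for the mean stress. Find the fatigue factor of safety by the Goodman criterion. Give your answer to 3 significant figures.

1.04

C = D/d = 91.0/8.0 = 11.3750; K_W = (4C−1)/(4C−4)+0.615/C = 1.1264; K_s = 1+0.5/C = 1.0440
F_a = (F_max−F_min)/2 = 400 N; F_m = (F_max+F_min)/2 = 1450 N
τ_a = K_W·8F_aD/(πd³) = 1.1264 × 181.04 = 203.91 MPa
τ_m = K_s·8F_mD/(πd³) = 1.0440 × 656.27 = 685.11 MPa
Goodman: 1/n_f = τ_a/S_se + τ_m/S_su = 203.91/484 + 685.11/1260 = 0.42131 + 0.54374 = 0.96505
n_f = 1/0.96505 = 1.036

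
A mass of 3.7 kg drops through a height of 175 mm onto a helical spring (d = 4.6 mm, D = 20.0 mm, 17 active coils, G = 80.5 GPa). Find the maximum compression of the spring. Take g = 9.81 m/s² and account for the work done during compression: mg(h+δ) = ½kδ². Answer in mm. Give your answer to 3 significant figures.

k = Gd⁴/(8D³N_a) = (80.5×10³)(4.6⁴)/(8·20.0³·17) = 33.128 N/mm
W = mg = 3.7 × 9.81 = 36.297 N
½kδ² − Wδ − Wh = 0 → δ = (W + √(W² + 2kWh))/k
δ = (36.297 + √(1317.5 + 420859))/33.128 = (36.297 + 649.75)/33.128 = 20.709 mm

20.7 mm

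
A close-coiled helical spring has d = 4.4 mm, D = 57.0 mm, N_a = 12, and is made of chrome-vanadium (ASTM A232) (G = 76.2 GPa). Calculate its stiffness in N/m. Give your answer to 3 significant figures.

1610 N/m

k = Gd⁴/(8D³N_a) = (76.2×10³ × 4.4⁴) / (8 × 57.0³ × 12)
  = 2.85605e+07 / 1.77785e+07 = 1.6065 N/mm = 1606.5 N/m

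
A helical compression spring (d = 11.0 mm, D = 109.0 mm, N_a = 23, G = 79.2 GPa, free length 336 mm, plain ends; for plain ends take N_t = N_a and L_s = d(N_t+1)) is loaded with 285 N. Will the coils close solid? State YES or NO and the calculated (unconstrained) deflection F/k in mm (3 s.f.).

k = Gd⁴/(8D³N_a) = (79.2×10³)(11.0⁴)/(8·109.0³·23) = 4.8663 N/mm
N_t = 23; L_s = 11.0·24 = 264 mm; δ_solid = L₀ − L_s = 336 − 264 = 72 mm
δ = F/k = 285/4.8663 = 58.566 mm
δ < δ_solid → spring does not go solid

NO, δ = 58.6 mm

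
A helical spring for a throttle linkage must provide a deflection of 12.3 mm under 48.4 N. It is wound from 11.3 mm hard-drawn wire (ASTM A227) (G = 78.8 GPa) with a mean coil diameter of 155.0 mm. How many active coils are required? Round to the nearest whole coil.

Required rate k = F/δ = 48.4/12.3 = 3.935 N/mm
N_a = Gd⁴/(8D³k) = (78.8×10³ × 11.3⁴)/(8 × 155.0³ × 3.935)
    = 1.28481e+09 / 1.17226e+08 = 10.96 → 11 coils

11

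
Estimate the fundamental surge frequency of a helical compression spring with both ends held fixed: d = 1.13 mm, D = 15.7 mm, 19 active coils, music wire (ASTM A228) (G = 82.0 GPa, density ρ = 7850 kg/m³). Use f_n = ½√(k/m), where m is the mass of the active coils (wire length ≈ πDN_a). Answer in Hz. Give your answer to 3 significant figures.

87.8 Hz

k = Gd⁴/(8D³N_a) = (82.0×10³)(1.13⁴)/(8·15.7³·19) = 0.22729 N/mm = 227.29 N/m
Wire length L = πDN_a = π·15.7·19 = 937.14 mm
m = ρ·(πd²/4)·L = 7850 × 1.0029×10⁻⁶ m² × 0.93714 m = 0.0073777 kg
f_n = ½√(k/m) = 0.5·√(227.29/0.0073777) = 0.5·√(30808) = 87.761 Hz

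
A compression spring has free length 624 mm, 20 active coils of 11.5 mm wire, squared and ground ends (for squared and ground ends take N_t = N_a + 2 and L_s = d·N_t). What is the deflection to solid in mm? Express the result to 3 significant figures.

371 mm

N_t = 22; L_s = 11.5·22 = 253 mm
δ_solid = L₀ − L_s = 624 − 253 = 371 mm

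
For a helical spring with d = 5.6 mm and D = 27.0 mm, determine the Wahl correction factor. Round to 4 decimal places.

C = D/d = 27.0/5.6 = 4.8214
K_W = (4C−1)/(4C−4) + 0.615/C = 18.286/15.286 + 0.1276 = 1.3238

1.3238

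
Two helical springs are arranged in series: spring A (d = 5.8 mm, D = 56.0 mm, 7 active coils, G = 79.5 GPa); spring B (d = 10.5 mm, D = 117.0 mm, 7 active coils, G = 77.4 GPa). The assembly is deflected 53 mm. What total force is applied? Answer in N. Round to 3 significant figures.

259 N

k_A = Gd⁴/(8D³N_a) = (79.5×10³)(5.8⁴)/(8·56.0³·7) = 9.148 N/mm
k_B = Gd⁴/(8D³N_a) = (77.4×10³)(10.5⁴)/(8·117.0³·7) = 10.489 N/mm
Series: 1/k_eq = 1/9.148 + 1/10.489 = 0.20465; k_eq = 4.8865 N/mm
F = k_eq·δ = 4.8865·53 = 258.98 N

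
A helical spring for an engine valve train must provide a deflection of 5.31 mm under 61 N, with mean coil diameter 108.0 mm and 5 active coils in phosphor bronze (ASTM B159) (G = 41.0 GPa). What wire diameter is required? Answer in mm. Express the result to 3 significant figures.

Required rate k = F/δ = 61/5.31 = 11.488 N/mm
d = (8D³N_a·k / G)^(1/4) = (8·108.0³·5·11.488 / (41.0×10³))^0.25
  = (14118)^0.25 = 10.9005 mm

10.9 mm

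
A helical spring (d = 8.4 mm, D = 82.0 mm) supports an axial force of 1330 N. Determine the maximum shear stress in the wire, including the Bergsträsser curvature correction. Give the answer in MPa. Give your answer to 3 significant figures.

534 MPa

Spring index C = D/d = 82.0/8.4 = 9.7619
K_B = (4C+2)/(4C−3) = 41.048/36.048 = 1.1387
τ₀ = 8FD/(πd³) = 8·1330·82.0/(π·8.4³) = 872480/1862 = 468.56 MPa
τ_max = K·τ₀ = 1.1387 × 468.56 = 533.55 MPa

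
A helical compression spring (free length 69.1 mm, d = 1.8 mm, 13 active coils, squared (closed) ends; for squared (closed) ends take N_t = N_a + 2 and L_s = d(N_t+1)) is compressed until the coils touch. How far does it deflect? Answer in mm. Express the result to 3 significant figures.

40.3 mm

N_t = 15; L_s = 1.8·16 = 28.8 mm
δ_solid = L₀ − L_s = 69.1 − 28.8 = 40.3 mm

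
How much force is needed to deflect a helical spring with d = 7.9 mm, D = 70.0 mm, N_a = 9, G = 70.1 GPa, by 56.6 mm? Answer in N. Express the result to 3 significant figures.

k = Gd⁴/(8D³N_a) = (70.1×10³)(7.9⁴)/(8·70.0³·9) = 11.056 N/mm
F = k·δ = 11.056 × 56.6 = 625.77 N

626 N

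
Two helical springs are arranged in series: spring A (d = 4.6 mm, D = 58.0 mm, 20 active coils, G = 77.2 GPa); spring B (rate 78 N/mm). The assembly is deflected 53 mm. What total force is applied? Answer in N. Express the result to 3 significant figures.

k_A = Gd⁴/(8D³N_a) = (77.2×10³)(4.6⁴)/(8·58.0³·20) = 1.1072 N/mm
Series: 1/k_eq = 1/1.1072 + 1/78 = 0.91596; k_eq = 1.0917 N/mm
F = k_eq·δ = 1.0917·53 = 57.863 N

57.9 N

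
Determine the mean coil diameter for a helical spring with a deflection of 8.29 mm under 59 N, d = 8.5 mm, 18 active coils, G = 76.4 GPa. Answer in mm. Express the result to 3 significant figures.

Required rate k = F/δ = 59/8.29 = 7.117 N/mm
D = (Gd⁴/(8N_a·k))^(1/3) = (76.4×10³·8.5⁴/(8·18·7.117))^(1/3)
  = (389143)^(1/3) = 73.0079 mm

73.0 mm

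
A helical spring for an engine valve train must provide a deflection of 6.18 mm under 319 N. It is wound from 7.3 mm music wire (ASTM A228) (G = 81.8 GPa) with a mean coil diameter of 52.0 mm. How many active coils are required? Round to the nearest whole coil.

4

Required rate k = F/δ = 319/6.18 = 51.618 N/mm
N_a = Gd⁴/(8D³k) = (81.8×10³ × 7.3⁴)/(8 × 52.0³ × 51.618)
    = 2.32298e+08 / 5.80634e+07 = 4.001 → 4 coils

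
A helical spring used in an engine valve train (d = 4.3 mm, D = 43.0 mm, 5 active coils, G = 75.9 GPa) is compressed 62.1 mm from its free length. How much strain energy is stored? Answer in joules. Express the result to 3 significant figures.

15.7 J

k = Gd⁴/(8D³N_a) = (75.9×10³)(4.3⁴)/(8·43.0³·5) = 8.1592 N/mm
U = ½kδ² = 0.5 × 8.1592 × 62.1² = 15733 N·mm = 15.733 J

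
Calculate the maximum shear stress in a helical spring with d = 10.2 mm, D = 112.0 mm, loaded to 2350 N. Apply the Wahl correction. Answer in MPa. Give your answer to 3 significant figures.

Spring index C = D/d = 112.0/10.2 = 10.9804
K_W = (4C−1)/(4C−4) + 0.615/C = 42.922/39.922 + 0.0560 = 1.1312
τ₀ = 8FD/(πd³) = 8·2350·112.0/(π·10.2³) = 2.1056e+06/3333.9 = 631.58 MPa
τ_max = K·τ₀ = 1.1312 × 631.58 = 714.41 MPa

714 MPa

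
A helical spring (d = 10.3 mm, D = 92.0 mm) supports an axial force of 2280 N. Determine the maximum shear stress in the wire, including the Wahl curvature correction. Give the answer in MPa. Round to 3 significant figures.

569 MPa

Spring index C = D/d = 92.0/10.3 = 8.9320
K_W = (4C−1)/(4C−4) + 0.615/C = 34.728/31.728 + 0.0689 = 1.1634
τ₀ = 8FD/(πd³) = 8·2280·92.0/(π·10.3³) = 1.67808e+06/3432.9 = 488.82 MPa
τ_max = K·τ₀ = 1.1634 × 488.82 = 568.7 MPa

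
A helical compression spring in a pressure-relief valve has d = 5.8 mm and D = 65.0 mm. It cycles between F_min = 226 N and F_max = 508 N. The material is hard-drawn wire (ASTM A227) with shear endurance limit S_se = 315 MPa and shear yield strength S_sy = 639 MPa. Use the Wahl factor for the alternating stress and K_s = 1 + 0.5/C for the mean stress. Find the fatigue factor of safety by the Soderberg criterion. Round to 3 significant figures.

C = D/d = 65.0/5.8 = 11.2069; K_W = (4C−1)/(4C−4)+0.615/C = 1.1284; K_s = 1+0.5/C = 1.0446
F_a = (F_max−F_min)/2 = 141 N; F_m = (F_max+F_min)/2 = 367 N
τ_a = K_W·8F_aD/(πd³) = 1.1284 × 119.62 = 134.97 MPa
τ_m = K_s·8F_mD/(πd³) = 1.0446 × 311.34 = 325.23 MPa
Soderberg: 1/n_f = τ_a/S_se + τ_m/S_sy = 134.97/315 + 325.23/639 = 0.42847 + 0.50897 = 0.93744
n_f = 1/0.93744 = 1.067

1.07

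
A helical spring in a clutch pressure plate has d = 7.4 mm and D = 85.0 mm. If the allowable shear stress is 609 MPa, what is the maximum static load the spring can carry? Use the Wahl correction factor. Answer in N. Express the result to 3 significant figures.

1010 N

C = D/d = 85.0/7.4 = 11.4865
K_W = (4C−1)/(4C−4) + 0.615/C = 44.946/41.946 + 0.0535 = 1.1251
τ_max = K·8FD/(πd³) → F_max = τ_allow·πd³/(8DK)
F_max = 609·π·7.4³/(8·85.0·1.1251) = 7.7529e+05/765.04 = 1013.4 N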